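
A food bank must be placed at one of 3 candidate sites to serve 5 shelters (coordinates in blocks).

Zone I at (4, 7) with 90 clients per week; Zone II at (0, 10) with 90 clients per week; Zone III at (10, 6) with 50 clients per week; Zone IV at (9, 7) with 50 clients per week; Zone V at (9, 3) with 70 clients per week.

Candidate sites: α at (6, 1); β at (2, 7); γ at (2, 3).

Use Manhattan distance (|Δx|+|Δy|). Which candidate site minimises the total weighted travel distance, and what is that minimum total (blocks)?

Total weighted distance at each candidate:
  α (6, 1): total = 3320
  β (2, 7): total = 2200
  γ (2, 3): total = 2940
Minimum is at β with total 2200 blocks.

β, total 2200 blocks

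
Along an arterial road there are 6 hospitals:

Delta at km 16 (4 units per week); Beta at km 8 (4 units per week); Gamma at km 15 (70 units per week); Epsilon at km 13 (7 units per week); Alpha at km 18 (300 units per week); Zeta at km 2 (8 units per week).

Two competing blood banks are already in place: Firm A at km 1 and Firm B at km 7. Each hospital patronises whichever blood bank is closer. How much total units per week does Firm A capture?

8

The indifferent point is the midpoint (1+7)/2 = 4; hospitals left of it (closer to Firm A at 1) go to Firm A, those right go to Firm B.
  Zeta at 2 (w=8) → Firm A
  Beta at 8 (w=4) → Firm B
  Epsilon at 13 (w=7) → Firm B
  Gamma at 15 (w=70) → Firm B
  Delta at 16 (w=4) → Firm B
  Alpha at 18 (w=300) → Firm B
Firm A captures 8; Firm B captures 385.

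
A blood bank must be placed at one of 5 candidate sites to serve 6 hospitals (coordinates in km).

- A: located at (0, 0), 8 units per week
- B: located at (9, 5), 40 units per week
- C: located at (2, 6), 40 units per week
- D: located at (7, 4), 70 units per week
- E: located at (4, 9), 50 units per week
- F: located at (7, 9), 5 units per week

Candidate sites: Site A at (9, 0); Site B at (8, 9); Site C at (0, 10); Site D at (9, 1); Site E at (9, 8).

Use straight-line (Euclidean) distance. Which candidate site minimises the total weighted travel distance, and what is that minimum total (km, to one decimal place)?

Site E, total 1086.7 km

Total weighted distance at each candidate:
  Site A (9, 0): total = 1514.7
  Site B (8, 9): total = 1091.5
  Site C (0, 10): total = 1557.6
  Site D (9, 1): total = 1341.9
  Site E (9, 8): total = 1086.7
Minimum is at Site E with total 1086.7 km.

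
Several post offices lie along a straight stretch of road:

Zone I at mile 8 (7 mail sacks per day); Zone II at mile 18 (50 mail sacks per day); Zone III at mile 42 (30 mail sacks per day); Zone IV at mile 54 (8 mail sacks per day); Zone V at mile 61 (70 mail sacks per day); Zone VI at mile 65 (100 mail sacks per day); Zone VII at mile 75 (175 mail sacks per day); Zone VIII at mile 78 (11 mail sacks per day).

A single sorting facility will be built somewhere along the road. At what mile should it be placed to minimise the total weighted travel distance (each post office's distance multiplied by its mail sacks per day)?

x = 65

For a sum of weighted absolute distances on a line, the optimum is the weighted median (not the mean). Total weight W = 451; half-weight = 225.5.
Sort by position and accumulate weight:
  mile 8 (Zone I, w=7) → cum 7
  mile 18 (Zone II, w=50) → cum 57
  mile 42 (Zone III, w=30) → cum 87
  mile 54 (Zone IV, w=8) → cum 95
  mile 61 (Zone V, w=70) → cum 165
  mile 65 (Zone VI, w=100) → cum 265  ≥ 225.5 → median here
  mile 75 (Zone VII, w=175) → cum 440
  mile 78 (Zone VIII, w=11) → cum 451
Optimal location: mile 65.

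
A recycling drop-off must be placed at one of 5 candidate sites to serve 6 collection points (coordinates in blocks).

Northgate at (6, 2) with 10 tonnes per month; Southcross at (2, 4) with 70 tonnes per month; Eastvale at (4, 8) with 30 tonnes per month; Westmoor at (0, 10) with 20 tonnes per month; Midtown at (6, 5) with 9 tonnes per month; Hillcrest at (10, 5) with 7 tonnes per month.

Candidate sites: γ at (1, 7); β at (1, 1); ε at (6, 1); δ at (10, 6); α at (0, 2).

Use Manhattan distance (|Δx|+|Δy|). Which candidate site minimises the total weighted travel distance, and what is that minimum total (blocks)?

Total weighted distance at each candidate:
  γ (1, 7): total = 720
  β (1, 1): total = 1012
  ε (6, 1): total = 1162
  δ (10, 6): total = 1352
  α (0, 2): total = 972
Minimum is at γ with total 720 blocks.

γ, total 720 blocks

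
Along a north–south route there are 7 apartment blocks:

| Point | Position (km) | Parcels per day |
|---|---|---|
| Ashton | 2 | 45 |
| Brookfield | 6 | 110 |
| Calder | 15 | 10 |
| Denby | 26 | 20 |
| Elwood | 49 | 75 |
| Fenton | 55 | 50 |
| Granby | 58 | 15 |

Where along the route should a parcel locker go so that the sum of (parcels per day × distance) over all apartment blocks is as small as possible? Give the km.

For a sum of weighted absolute distances on a line, the optimum is the weighted median (not the mean). Total weight W = 325; half-weight = 162.5.
Sort by position and accumulate weight:
  km 2 (Ashton, w=45) → cum 45
  km 6 (Brookfield, w=110) → cum 155
  km 15 (Calder, w=10) → cum 165  ≥ 162.5 → median here
  km 26 (Denby, w=20) → cum 185
  km 49 (Elwood, w=75) → cum 260
  km 55 (Fenton, w=50) → cum 310
  km 58 (Granby, w=15) → cum 325
Optimal location: km 15.

x = 15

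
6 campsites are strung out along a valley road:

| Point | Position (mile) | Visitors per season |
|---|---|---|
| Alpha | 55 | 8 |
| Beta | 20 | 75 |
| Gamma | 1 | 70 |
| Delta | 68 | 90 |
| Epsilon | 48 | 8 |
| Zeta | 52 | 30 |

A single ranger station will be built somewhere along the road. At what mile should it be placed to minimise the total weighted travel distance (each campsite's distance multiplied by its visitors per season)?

x = 20

For a sum of weighted absolute distances on a line, the optimum is the weighted median (not the mean). Total weight W = 281; half-weight = 140.5.
Sort by position and accumulate weight:
  mile 1 (Gamma, w=70) → cum 70
  mile 20 (Beta, w=75) → cum 145  ≥ 140.5 → median here
  mile 48 (Epsilon, w=8) → cum 153
  mile 52 (Zeta, w=30) → cum 183
  mile 55 (Alpha, w=8) → cum 191
  mile 68 (Delta, w=90) → cum 281
Optimal location: mile 20.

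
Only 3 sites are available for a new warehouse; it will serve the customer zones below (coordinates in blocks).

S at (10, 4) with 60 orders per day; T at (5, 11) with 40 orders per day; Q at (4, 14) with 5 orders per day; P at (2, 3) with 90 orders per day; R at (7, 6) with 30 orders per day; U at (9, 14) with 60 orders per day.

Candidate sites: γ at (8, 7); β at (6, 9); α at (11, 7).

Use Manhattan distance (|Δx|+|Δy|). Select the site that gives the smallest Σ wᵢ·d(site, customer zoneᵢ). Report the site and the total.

Total weighted distance at each candidate:
  γ (8, 7): total = 2075
  β (6, 9): total = 2195
  α (11, 7): total = 2570
Minimum is at γ with total 2075 blocks.

γ, total 2075 blocks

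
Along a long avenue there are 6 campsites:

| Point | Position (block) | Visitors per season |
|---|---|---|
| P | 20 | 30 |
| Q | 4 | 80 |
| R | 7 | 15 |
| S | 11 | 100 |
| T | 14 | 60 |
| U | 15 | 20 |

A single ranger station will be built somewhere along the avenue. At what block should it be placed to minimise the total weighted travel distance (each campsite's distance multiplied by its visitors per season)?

For a sum of weighted absolute distances on a line, the optimum is the weighted median (not the mean). Total weight W = 305; half-weight = 152.5.
Sort by position and accumulate weight:
  block 4 (Q, w=80) → cum 80
  block 7 (R, w=15) → cum 95
  block 11 (S, w=100) → cum 195  ≥ 152.5 → median here
  block 14 (T, w=60) → cum 255
  block 15 (U, w=20) → cum 275
  block 20 (P, w=30) → cum 305
Optimal location: block 11.

x = 11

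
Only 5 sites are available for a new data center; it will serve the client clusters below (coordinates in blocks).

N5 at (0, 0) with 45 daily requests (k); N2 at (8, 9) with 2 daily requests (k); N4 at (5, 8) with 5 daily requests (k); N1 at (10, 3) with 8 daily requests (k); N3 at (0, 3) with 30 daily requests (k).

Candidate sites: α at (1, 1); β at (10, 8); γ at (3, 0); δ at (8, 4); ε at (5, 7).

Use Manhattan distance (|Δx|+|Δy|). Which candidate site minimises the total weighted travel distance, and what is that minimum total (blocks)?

Total weighted distance at each candidate:
  α (1, 1): total = 353
  β (10, 8): total = 1331
  γ (3, 0): total = 473
  δ (8, 4): total = 879
  ε (5, 7): total = 897
Minimum is at α with total 353 blocks.

α, total 353 blocks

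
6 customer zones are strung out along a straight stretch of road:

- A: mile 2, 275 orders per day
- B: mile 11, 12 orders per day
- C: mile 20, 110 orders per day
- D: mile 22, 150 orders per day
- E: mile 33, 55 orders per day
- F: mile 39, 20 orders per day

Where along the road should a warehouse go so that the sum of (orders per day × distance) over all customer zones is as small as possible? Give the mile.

x = 20

For a sum of weighted absolute distances on a line, the optimum is the weighted median (not the mean). Total weight W = 622; half-weight = 311.
Sort by position and accumulate weight:
  mile 2 (A, w=275) → cum 275
  mile 11 (B, w=12) → cum 287
  mile 20 (C, w=110) → cum 397  ≥ 311 → median here
  mile 22 (D, w=150) → cum 547
  mile 33 (E, w=55) → cum 602
  mile 39 (F, w=20) → cum 622
Optimal location: mile 20.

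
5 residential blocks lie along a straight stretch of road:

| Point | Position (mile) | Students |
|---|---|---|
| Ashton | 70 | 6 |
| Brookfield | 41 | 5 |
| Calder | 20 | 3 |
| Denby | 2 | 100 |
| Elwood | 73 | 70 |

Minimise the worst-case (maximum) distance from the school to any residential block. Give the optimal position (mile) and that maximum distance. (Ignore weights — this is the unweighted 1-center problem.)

location 37.5, max distance 35.5

The 1-center on a line is the midpoint of the two extreme points: leftmost at 2, rightmost at 73.
Optimal location = (2 + 73)/2 = 37.5; maximum distance = (73 − 2)/2 = 35.5.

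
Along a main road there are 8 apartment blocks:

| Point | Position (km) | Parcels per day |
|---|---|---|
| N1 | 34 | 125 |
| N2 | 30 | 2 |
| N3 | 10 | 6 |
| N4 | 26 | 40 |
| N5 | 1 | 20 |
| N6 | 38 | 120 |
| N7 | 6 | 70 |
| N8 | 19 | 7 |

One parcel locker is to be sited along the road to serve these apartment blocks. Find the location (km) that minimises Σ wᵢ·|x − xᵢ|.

x = 34

For a sum of weighted absolute distances on a line, the optimum is the weighted median (not the mean). Total weight W = 390; half-weight = 195.
Sort by position and accumulate weight:
  km 1 (N5, w=20) → cum 20
  km 6 (N7, w=70) → cum 90
  km 10 (N3, w=6) → cum 96
  km 19 (N8, w=7) → cum 103
  km 26 (N4, w=40) → cum 143
  km 30 (N2, w=2) → cum 145
  km 34 (N1, w=125) → cum 270  ≥ 195 → median here
  km 38 (N6, w=120) → cum 390
Optimal location: km 34.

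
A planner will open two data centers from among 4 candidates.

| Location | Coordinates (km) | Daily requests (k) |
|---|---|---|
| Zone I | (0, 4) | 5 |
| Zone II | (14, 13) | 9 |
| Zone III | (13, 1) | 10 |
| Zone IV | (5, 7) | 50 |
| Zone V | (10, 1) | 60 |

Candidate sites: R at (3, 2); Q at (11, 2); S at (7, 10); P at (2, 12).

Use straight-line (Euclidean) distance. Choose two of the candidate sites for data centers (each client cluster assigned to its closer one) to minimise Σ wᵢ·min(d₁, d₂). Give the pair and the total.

Evaluate every pair (each demand assigned to the nearer of the two):
  {Q, S}: total = 402.1
  {R, Q}: total = 497.1
  {Q, P}: total = 542.6
  {R, S}: total = 791.6
  {R, P}: total = 920.4
  {S, P}: total = 967.4
Best pair: {Q, S} with total 402.1.

{Q, S}, total 402.1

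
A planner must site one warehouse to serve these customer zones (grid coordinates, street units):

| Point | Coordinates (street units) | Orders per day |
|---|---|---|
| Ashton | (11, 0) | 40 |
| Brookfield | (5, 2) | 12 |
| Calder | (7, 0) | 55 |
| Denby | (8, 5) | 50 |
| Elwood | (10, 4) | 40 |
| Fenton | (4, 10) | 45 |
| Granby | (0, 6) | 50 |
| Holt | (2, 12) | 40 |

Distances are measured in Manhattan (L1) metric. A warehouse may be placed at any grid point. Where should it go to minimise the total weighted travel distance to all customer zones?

(7, 5)

Manhattan distance separates: Σwᵢ(|x−xᵢ|+|y−yᵢ|) = Σwᵢ|x−xᵢ| + Σwᵢ|y−yᵢ|, so x and y are optimised independently as 1-D weighted medians.
Total weight W = 332; half = 166.
x-coordinate, sorted with cumulative weight:
  x=0 (Granby, w=50) cum 50
  x=2 (Holt, w=40) cum 90
  x=4 (Fenton, w=45) cum 135
  x=5 (Brookfield, w=12) cum 147
  x=7 (Calder, w=55) cum 202  ← median
  x=8 (Denby, w=50) cum 252
  x=10 (Elwood, w=40) cum 292
  x=11 (Ashton, w=40) cum 332
⇒ x* = 7
y-coordinate, sorted with cumulative weight:
  y=0 (Ashton, w=40) cum 40
  y=0 (Calder, w=55) cum 95
  y=2 (Brookfield, w=12) cum 107
  y=4 (Elwood, w=40) cum 147
  y=5 (Denby, w=50) cum 197  ← median
  y=6 (Granby, w=50) cum 247
  y=10 (Fenton, w=45) cum 292
  y=12 (Holt, w=40) cum 332
⇒ y* = 5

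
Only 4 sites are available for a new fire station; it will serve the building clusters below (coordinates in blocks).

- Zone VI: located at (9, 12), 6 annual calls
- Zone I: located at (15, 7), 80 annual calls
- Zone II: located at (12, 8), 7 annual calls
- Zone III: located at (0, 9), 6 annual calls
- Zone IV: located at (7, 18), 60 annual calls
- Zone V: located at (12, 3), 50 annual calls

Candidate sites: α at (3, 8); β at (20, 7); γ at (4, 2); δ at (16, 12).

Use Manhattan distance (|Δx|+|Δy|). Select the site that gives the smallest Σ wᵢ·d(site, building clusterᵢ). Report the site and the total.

Total weighted distance at each candidate:
  α (3, 8): total = 2727
  β (20, 7): total = 2731
  γ (4, 2): total = 3124
  δ (16, 12): total = 2242
Minimum is at δ with total 2242 blocks.

δ, total 2242 blocks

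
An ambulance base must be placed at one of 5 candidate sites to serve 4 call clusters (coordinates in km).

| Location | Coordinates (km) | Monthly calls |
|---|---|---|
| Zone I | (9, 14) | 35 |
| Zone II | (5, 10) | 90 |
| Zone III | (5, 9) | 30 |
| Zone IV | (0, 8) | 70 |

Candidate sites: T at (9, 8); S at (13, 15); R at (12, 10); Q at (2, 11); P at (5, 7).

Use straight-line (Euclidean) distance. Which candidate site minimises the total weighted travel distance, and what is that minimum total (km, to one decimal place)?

Q, total 911.7 km

Total weighted distance at each candidate:
  T (9, 8): total = 1366.2
  S (13, 15): total = 2326.9
  R (12, 10): total = 1868.7
  Q (2, 11): total = 911.7
  P (5, 7): total = 969.1
Minimum is at Q with total 911.7 km.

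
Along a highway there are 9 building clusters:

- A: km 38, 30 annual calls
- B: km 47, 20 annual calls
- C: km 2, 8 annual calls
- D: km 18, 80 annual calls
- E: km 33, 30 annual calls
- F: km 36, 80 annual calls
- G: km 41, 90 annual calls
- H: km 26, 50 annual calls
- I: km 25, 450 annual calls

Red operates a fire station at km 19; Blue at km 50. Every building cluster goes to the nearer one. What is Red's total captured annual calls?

618

The indifferent point is the midpoint (19+50)/2 = 34.5; building clusters left of it (closer to Red at 19) go to Red, those right go to Blue.
  C at 2 (w=8) → Red
  D at 18 (w=80) → Red
  I at 25 (w=450) → Red
  H at 26 (w=50) → Red
  E at 33 (w=30) → Red
  F at 36 (w=80) → Blue
  A at 38 (w=30) → Blue
  G at 41 (w=90) → Blue
  B at 47 (w=20) → Blue
Red captures 618; Blue captures 220.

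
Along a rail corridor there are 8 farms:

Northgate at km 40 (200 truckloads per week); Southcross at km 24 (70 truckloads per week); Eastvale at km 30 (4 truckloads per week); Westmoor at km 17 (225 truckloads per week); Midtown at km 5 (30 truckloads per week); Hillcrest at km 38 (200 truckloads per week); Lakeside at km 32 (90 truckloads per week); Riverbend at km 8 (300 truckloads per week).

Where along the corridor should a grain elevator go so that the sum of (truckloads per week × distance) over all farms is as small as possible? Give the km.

For a sum of weighted absolute distances on a line, the optimum is the weighted median (not the mean). Total weight W = 1119; half-weight = 559.5.
Sort by position and accumulate weight:
  km 5 (Midtown, w=30) → cum 30
  km 8 (Riverbend, w=300) → cum 330
  km 17 (Westmoor, w=225) → cum 555
  km 24 (Southcross, w=70) → cum 625  ≥ 559.5 → median here
  km 30 (Eastvale, w=4) → cum 629
  km 32 (Lakeside, w=90) → cum 719
  km 38 (Hillcrest, w=200) → cum 919
  km 40 (Northgate, w=200) → cum 1119
Optimal location: km 24.

x = 24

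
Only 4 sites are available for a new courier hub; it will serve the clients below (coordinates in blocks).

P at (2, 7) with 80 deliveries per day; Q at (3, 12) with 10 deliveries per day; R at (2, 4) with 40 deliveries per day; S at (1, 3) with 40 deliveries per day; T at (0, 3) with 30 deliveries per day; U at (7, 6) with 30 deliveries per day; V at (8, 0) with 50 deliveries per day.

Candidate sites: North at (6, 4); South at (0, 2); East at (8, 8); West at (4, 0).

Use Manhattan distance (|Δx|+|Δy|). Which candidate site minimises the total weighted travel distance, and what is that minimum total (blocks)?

North, total 1670 blocks

Total weighted distance at each candidate:
  North (6, 4): total = 1670
  South (0, 2): total = 1790
  East (8, 8): total = 2410
  West (4, 0): total = 2010
Minimum is at North with total 1670 blocks.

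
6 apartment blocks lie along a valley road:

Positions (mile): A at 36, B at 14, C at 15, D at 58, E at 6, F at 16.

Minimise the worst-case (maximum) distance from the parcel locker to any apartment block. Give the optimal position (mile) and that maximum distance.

The 1-center on a line is the midpoint of the two extreme points: leftmost at 6, rightmost at 58.
Optimal location = (6 + 58)/2 = 32; maximum distance = (58 − 6)/2 = 26.

location 32, max distance 26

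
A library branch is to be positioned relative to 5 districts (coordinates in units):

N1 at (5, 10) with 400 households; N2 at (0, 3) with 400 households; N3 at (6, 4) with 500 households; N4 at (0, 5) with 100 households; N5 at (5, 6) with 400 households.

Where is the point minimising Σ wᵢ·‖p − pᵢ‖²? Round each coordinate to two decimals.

The minimiser of Σwᵢ‖p−pᵢ‖² is the weighted centroid p* = (Σwᵢpᵢ)/(Σwᵢ).
Σwᵢ = 1800.
Σwᵢxᵢ = 400·5 + 400·0 + 500·6 + 100·0 + 400·5 = 7000.
Σwᵢyᵢ = 400·10 + 400·3 + 500·4 + 100·5 + 400·6 = 10100.
x* = 7000/1800 = 3.89, y* = 10100/1800 = 5.61.

(3.89, 5.61)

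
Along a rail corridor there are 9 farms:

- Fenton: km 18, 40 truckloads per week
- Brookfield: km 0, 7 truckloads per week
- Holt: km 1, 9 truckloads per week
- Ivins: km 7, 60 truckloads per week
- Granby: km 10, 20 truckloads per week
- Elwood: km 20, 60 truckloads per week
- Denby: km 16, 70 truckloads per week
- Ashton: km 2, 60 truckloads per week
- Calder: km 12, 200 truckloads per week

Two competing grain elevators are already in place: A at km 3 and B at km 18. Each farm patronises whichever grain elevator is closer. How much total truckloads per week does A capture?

The indifferent point is the midpoint (3+18)/2 = 10.5; farms left of it (closer to A at 3) go to A, those right go to B.
  Brookfield at 0 (w=7) → A
  Holt at 1 (w=9) → A
  Ashton at 2 (w=60) → A
  Ivins at 7 (w=60) → A
  Granby at 10 (w=20) → A
  Calder at 12 (w=200) → B
  Denby at 16 (w=70) → B
  Fenton at 18 (w=40) → B
  Elwood at 20 (w=60) → B
A captures 156; B captures 370.

156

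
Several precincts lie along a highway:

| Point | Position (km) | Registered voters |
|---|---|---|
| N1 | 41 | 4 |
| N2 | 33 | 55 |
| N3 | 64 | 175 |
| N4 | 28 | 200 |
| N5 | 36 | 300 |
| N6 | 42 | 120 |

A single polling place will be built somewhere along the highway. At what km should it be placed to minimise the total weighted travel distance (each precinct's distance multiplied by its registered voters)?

For a sum of weighted absolute distances on a line, the optimum is the weighted median (not the mean). Total weight W = 854; half-weight = 427.
Sort by position and accumulate weight:
  km 28 (N4, w=200) → cum 200
  km 33 (N2, w=55) → cum 255
  km 36 (N5, w=300) → cum 555  ≥ 427 → median here
  km 41 (N1, w=4) → cum 559
  km 42 (N6, w=120) → cum 679
  km 64 (N3, w=175) → cum 854
Optimal location: km 36.

x = 36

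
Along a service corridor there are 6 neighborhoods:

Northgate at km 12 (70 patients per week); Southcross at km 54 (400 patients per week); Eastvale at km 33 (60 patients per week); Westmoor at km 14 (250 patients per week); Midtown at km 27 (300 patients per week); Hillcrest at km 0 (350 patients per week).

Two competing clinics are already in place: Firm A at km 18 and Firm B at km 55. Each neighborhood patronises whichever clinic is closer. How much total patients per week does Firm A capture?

The indifferent point is the midpoint (18+55)/2 = 36.5; neighborhoods left of it (closer to Firm A at 18) go to Firm A, those right go to Firm B.
  Hillcrest at 0 (w=350) → Firm A
  Northgate at 12 (w=70) → Firm A
  Westmoor at 14 (w=250) → Firm A
  Midtown at 27 (w=300) → Firm A
  Eastvale at 33 (w=60) → Firm A
  Southcross at 54 (w=400) → Firm B
Firm A captures 1030; Firm B captures 400.

1030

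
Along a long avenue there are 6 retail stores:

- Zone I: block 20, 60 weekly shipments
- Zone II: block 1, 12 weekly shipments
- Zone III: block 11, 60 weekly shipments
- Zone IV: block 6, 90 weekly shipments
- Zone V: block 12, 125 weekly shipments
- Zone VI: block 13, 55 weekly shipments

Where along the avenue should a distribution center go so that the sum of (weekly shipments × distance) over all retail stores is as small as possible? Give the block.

x = 12

For a sum of weighted absolute distances on a line, the optimum is the weighted median (not the mean). Total weight W = 402; half-weight = 201.
Sort by position and accumulate weight:
  block 1 (Zone II, w=12) → cum 12
  block 6 (Zone IV, w=90) → cum 102
  block 11 (Zone III, w=60) → cum 162
  block 12 (Zone V, w=125) → cum 287  ≥ 201 → median here
  block 13 (Zone VI, w=55) → cum 342
  block 20 (Zone I, w=60) → cum 402
Optimal location: block 12.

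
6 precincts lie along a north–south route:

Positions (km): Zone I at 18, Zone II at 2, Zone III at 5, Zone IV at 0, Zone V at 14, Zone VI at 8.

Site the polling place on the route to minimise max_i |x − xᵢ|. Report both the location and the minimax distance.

location 9, max distance 9

The 1-center on a line is the midpoint of the two extreme points: leftmost at 0, rightmost at 18.
Optimal location = (0 + 18)/2 = 9; maximum distance = (18 − 0)/2 = 9.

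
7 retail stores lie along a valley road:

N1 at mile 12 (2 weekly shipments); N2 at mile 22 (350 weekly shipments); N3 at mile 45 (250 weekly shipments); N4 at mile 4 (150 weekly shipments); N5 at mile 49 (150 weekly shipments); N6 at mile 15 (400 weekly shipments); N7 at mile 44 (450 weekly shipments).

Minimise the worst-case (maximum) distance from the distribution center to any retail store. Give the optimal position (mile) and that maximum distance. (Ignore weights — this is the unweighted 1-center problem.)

location 26.5, max distance 22.5

The 1-center on a line is the midpoint of the two extreme points: leftmost at 4, rightmost at 49.
Optimal location = (4 + 49)/2 = 26.5; maximum distance = (49 − 4)/2 = 22.5.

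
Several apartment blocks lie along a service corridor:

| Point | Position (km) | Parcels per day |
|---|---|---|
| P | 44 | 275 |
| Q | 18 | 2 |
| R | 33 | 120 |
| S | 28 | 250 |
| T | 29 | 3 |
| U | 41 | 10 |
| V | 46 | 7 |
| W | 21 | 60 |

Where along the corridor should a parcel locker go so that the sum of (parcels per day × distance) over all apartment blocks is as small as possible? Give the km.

For a sum of weighted absolute distances on a line, the optimum is the weighted median (not the mean). Total weight W = 727; half-weight = 363.5.
Sort by position and accumulate weight:
  km 18 (Q, w=2) → cum 2
  km 21 (W, w=60) → cum 62
  km 28 (S, w=250) → cum 312
  km 29 (T, w=3) → cum 315
  km 33 (R, w=120) → cum 435  ≥ 363.5 → median here
  km 41 (U, w=10) → cum 445
  km 44 (P, w=275) → cum 720
  km 46 (V, w=7) → cum 727
Optimal location: km 33.

x = 33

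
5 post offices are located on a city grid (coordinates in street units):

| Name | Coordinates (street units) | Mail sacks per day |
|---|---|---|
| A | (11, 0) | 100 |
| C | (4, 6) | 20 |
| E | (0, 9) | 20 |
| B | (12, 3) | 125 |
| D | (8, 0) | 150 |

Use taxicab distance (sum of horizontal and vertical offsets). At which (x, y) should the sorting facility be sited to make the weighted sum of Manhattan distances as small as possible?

(11, 0)

Manhattan distance separates: Σwᵢ(|x−xᵢ|+|y−yᵢ|) = Σwᵢ|x−xᵢ| + Σwᵢ|y−yᵢ|, so x and y are optimised independently as 1-D weighted medians.
Total weight W = 415; half = 207.5.
x-coordinate, sorted with cumulative weight:
  x=0 (E, w=20) cum 20
  x=4 (C, w=20) cum 40
  x=8 (D, w=150) cum 190
  x=11 (A, w=100) cum 290  ← median
  x=12 (B, w=125) cum 415
⇒ x* = 11
y-coordinate, sorted with cumulative weight:
  y=0 (A, w=100) cum 100
  y=0 (D, w=150) cum 250  ← median
  y=3 (B, w=125) cum 375
  y=6 (C, w=20) cum 395
  y=9 (E, w=20) cum 415
⇒ y* = 0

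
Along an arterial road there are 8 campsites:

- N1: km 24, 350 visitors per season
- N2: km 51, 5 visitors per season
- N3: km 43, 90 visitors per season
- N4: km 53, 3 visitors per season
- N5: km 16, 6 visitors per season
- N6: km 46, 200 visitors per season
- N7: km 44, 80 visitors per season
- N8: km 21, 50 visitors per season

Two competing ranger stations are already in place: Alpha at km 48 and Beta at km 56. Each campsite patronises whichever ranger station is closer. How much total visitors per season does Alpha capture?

The indifferent point is the midpoint (48+56)/2 = 52; campsites left of it (closer to Alpha at 48) go to Alpha, those right go to Beta.
  N5 at 16 (w=6) → Alpha
  N8 at 21 (w=50) → Alpha
  N1 at 24 (w=350) → Alpha
  N3 at 43 (w=90) → Alpha
  N7 at 44 (w=80) → Alpha
  N6 at 46 (w=200) → Alpha
  N2 at 51 (w=5) → Alpha
  N4 at 53 (w=3) → Beta
Alpha captures 781; Beta captures 3.

781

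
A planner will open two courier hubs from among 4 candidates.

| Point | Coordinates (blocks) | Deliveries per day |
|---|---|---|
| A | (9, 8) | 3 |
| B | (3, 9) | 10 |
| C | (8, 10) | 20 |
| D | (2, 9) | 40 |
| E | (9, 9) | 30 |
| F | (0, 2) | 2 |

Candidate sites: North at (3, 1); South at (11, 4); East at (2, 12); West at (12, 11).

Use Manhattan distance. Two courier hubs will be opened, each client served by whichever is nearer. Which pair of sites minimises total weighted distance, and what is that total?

{East, West}, total 452

Evaluate every pair (each demand assigned to the nearer of the two):
  {East, West}: total = 452
  {South, East}: total = 572
  {North, East}: total = 661
  {North, West}: total = 716
  {North, South}: total = 856
  {South, West}: total = 884
Best pair: {East, West} with total 452.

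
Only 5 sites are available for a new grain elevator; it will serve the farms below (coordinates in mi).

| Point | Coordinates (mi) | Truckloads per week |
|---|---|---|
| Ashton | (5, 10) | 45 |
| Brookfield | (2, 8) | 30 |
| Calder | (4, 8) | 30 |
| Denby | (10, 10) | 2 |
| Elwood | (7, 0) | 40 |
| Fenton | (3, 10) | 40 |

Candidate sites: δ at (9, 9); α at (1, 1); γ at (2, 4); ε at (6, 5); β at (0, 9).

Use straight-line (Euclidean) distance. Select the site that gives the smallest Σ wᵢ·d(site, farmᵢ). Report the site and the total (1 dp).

Total weighted distance at each candidate:
  δ (9, 9): total = 1165.6
  α (1, 1): total = 1521.4
  γ (2, 4): total = 1075.5
  ε (6, 5): total = 937.6
  β (0, 9): total = 1022.9
Minimum is at ε with total 937.6 mi.

ε, total 937.6 mi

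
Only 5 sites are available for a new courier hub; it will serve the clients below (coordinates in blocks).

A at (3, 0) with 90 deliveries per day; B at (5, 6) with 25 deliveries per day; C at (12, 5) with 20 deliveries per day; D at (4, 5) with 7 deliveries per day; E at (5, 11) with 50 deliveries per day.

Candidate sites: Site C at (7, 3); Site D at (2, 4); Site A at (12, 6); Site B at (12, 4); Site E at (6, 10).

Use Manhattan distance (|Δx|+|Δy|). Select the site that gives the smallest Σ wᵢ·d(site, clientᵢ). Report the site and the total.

Total weighted distance at each candidate:
  Site C (7, 3): total = 1430
  Site D (2, 4): total = 1316
  Site A (12, 6): total = 2208
  Site B (12, 4): total = 2178
  Site E (6, 10): total = 1664
Minimum is at Site D with total 1316 blocks.

Site D, total 1316 blocks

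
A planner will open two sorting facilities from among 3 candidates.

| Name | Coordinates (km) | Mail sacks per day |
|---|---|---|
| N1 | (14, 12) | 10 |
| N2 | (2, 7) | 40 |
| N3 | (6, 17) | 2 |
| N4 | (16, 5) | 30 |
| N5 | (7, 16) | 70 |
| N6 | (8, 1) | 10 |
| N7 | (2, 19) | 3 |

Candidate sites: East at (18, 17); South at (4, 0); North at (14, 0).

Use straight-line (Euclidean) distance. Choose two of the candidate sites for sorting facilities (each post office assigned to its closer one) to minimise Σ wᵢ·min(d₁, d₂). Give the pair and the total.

{East, South}, total 1607.0

Evaluate every pair (each demand assigned to the nearer of the two):
  {East, South}: total = 1607.0
  {East, North}: total = 1687.7
  {South, North}: total = 1845.1
Best pair: {East, South} with total 1607.0.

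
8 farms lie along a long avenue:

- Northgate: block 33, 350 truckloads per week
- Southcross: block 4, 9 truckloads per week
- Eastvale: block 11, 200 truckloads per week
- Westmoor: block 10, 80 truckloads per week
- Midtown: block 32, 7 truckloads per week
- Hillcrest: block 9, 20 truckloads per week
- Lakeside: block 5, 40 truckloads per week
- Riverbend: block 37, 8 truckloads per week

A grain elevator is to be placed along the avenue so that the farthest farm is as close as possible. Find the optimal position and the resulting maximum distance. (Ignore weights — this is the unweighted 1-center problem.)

The 1-center on a line is the midpoint of the two extreme points: leftmost at 4, rightmost at 37.
Optimal location = (4 + 37)/2 = 20.5; maximum distance = (37 − 4)/2 = 16.5.

location 20.5, max distance 16.5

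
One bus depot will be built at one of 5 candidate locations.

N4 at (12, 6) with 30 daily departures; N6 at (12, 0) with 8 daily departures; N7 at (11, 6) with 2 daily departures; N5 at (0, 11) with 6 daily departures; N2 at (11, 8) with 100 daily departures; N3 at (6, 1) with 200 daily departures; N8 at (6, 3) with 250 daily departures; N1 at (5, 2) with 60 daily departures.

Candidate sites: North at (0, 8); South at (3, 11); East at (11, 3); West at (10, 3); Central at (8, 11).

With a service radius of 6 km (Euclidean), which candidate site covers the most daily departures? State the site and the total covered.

West, covering 650

Coverage radius r = 6 km; a point is covered iff (Δx)²+(Δy)² ≤ 6² = 36.
  North (0, 8): covers {N5} → 6
  South (3, 11): covers {N5} → 6
  East (11, 3): covers {N4, N6, N7, N2, N3, N8} → 590
  West (10, 3): covers {N4, N6, N7, N2, N3, N8, N1} → 650
  Central (8, 11): covers {N7, N2} → 102
Maximum coverage at West: 650 daily departures.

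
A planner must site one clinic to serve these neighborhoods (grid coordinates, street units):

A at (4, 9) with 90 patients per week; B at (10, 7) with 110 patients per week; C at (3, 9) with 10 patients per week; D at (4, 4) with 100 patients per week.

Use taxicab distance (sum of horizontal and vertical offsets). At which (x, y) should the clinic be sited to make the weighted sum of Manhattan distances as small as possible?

Manhattan distance separates: Σwᵢ(|x−xᵢ|+|y−yᵢ|) = Σwᵢ|x−xᵢ| + Σwᵢ|y−yᵢ|, so x and y are optimised independently as 1-D weighted medians.
Total weight W = 310; half = 155.
x-coordinate, sorted with cumulative weight:
  x=3 (C, w=10) cum 10
  x=4 (A, w=90) cum 100
  x=4 (D, w=100) cum 200  ← median
  x=10 (B, w=110) cum 310
⇒ x* = 4
y-coordinate, sorted with cumulative weight:
  y=4 (D, w=100) cum 100
  y=7 (B, w=110) cum 210  ← median
  y=9 (A, w=90) cum 300
  y=9 (C, w=10) cum 310
⇒ y* = 7

(4, 7)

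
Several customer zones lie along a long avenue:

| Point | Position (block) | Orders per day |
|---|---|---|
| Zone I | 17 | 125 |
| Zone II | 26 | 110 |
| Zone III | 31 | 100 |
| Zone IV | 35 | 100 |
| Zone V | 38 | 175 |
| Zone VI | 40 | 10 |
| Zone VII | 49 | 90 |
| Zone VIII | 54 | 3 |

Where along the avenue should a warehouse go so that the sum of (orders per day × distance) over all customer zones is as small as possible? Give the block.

x = 35

For a sum of weighted absolute distances on a line, the optimum is the weighted median (not the mean). Total weight W = 713; half-weight = 356.5.
Sort by position and accumulate weight:
  block 17 (Zone I, w=125) → cum 125
  block 26 (Zone II, w=110) → cum 235
  block 31 (Zone III, w=100) → cum 335
  block 35 (Zone IV, w=100) → cum 435  ≥ 356.5 → median here
  block 38 (Zone V, w=175) → cum 610
  block 40 (Zone VI, w=10) → cum 620
  block 49 (Zone VII, w=90) → cum 710
  block 54 (Zone VIII, w=3) → cum 713
Optimal location: block 35.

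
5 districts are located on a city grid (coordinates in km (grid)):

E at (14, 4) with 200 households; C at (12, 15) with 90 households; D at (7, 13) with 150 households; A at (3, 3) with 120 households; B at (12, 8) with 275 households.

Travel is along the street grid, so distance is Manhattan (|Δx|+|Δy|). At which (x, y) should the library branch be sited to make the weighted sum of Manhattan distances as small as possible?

Manhattan distance separates: Σwᵢ(|x−xᵢ|+|y−yᵢ|) = Σwᵢ|x−xᵢ| + Σwᵢ|y−yᵢ|, so x and y are optimised independently as 1-D weighted medians.
Total weight W = 835; half = 417.5.
x-coordinate, sorted with cumulative weight:
  x=3 (A, w=120) cum 120
  x=7 (D, w=150) cum 270
  x=12 (C, w=90) cum 360
  x=12 (B, w=275) cum 635  ← median
  x=14 (E, w=200) cum 835
⇒ x* = 12
y-coordinate, sorted with cumulative weight:
  y=3 (A, w=120) cum 120
  y=4 (E, w=200) cum 320
  y=8 (B, w=275) cum 595  ← median
  y=13 (D, w=150) cum 745
  y=15 (C, w=90) cum 835
⇒ y* = 8

(12, 8)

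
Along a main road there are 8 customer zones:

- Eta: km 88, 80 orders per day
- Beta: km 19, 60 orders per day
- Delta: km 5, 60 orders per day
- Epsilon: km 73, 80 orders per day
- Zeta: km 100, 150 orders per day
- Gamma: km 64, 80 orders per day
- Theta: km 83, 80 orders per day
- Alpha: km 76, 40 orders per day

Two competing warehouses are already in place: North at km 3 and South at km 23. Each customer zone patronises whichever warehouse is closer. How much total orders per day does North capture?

60

The indifferent point is the midpoint (3+23)/2 = 13; customer zones left of it (closer to North at 3) go to North, those right go to South.
  Delta at 5 (w=60) → North
  Beta at 19 (w=60) → South
  Gamma at 64 (w=80) → South
  Epsilon at 73 (w=80) → South
  Alpha at 76 (w=40) → South
  Theta at 83 (w=80) → South
  Eta at 88 (w=80) → South
  Zeta at 100 (w=150) → South
North captures 60; South captures 570.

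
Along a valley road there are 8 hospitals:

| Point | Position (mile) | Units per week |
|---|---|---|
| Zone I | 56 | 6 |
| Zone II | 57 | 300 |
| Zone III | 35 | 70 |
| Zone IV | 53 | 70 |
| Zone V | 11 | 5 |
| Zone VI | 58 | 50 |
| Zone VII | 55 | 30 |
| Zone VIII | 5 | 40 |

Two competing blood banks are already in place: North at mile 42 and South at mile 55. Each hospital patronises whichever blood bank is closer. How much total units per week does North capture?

115

The indifferent point is the midpoint (42+55)/2 = 48.5; hospitals left of it (closer to North at 42) go to North, those right go to South.
  Zone VIII at 5 (w=40) → North
  Zone V at 11 (w=5) → North
  Zone III at 35 (w=70) → North
  Zone IV at 53 (w=70) → South
  Zone VII at 55 (w=30) → South
  Zone I at 56 (w=6) → South
  Zone II at 57 (w=300) → South
  Zone VI at 58 (w=50) → South
North captures 115; South captures 456.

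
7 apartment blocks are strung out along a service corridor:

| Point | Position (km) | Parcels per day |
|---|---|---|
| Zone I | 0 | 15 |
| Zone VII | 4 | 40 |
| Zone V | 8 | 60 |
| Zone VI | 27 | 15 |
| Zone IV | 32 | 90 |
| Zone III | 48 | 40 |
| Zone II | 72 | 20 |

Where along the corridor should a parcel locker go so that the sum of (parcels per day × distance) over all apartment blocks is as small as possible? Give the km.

For a sum of weighted absolute distances on a line, the optimum is the weighted median (not the mean). Total weight W = 280; half-weight = 140.
Sort by position and accumulate weight:
  km 0 (Zone I, w=15) → cum 15
  km 4 (Zone VII, w=40) → cum 55
  km 8 (Zone V, w=60) → cum 115
  km 27 (Zone VI, w=15) → cum 130
  km 32 (Zone IV, w=90) → cum 220  ≥ 140 → median here
  km 48 (Zone III, w=40) → cum 260
  km 72 (Zone II, w=20) → cum 280
Optimal location: km 32.

x = 32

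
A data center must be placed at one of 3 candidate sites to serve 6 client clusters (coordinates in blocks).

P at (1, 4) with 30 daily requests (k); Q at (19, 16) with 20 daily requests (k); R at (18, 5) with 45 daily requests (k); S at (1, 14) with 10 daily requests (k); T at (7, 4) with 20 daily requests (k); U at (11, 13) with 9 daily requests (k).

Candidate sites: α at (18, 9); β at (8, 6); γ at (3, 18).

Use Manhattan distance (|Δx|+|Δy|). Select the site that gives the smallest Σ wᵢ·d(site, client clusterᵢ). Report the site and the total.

β, total 1485 blocks

Total weighted distance at each candidate:
  α (18, 9): total = 1639
  β (8, 6): total = 1485
  γ (3, 18): total = 2637
Minimum is at β with total 1485 blocks.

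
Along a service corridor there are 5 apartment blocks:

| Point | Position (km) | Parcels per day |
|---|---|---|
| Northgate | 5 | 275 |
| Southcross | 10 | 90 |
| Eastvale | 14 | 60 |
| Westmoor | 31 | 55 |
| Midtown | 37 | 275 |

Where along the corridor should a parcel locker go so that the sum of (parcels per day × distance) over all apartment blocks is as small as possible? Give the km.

For a sum of weighted absolute distances on a line, the optimum is the weighted median (not the mean). Total weight W = 755; half-weight = 377.5.
Sort by position and accumulate weight:
  km 5 (Northgate, w=275) → cum 275
  km 10 (Southcross, w=90) → cum 365
  km 14 (Eastvale, w=60) → cum 425  ≥ 377.5 → median here
  km 31 (Westmoor, w=55) → cum 480
  km 37 (Midtown, w=275) → cum 755
Optimal location: km 14.

x = 14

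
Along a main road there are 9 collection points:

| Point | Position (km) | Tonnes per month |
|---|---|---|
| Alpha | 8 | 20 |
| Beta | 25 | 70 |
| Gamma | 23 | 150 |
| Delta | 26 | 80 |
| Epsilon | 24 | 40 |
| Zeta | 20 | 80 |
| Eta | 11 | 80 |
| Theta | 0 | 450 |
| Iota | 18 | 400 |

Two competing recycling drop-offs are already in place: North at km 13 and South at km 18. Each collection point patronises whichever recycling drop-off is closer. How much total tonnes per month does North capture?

The indifferent point is the midpoint (13+18)/2 = 15.5; collection points left of it (closer to North at 13) go to North, those right go to South.
  Theta at 0 (w=450) → North
  Alpha at 8 (w=20) → North
  Eta at 11 (w=80) → North
  Iota at 18 (w=400) → South
  Zeta at 20 (w=80) → South
  Gamma at 23 (w=150) → South
  Epsilon at 24 (w=40) → South
  Beta at 25 (w=70) → South
  Delta at 26 (w=80) → South
North captures 550; South captures 820.

550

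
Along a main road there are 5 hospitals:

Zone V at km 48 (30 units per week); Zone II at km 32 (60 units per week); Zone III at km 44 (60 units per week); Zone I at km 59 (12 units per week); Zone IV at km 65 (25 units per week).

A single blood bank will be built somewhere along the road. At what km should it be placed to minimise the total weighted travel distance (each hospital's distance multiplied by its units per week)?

For a sum of weighted absolute distances on a line, the optimum is the weighted median (not the mean). Total weight W = 187; half-weight = 93.5.
Sort by position and accumulate weight:
  km 32 (Zone II, w=60) → cum 60
  km 44 (Zone III, w=60) → cum 120  ≥ 93.5 → median here
  km 48 (Zone V, w=30) → cum 150
  km 59 (Zone I, w=12) → cum 162
  km 65 (Zone IV, w=25) → cum 187
Optimal location: km 44.

x = 44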